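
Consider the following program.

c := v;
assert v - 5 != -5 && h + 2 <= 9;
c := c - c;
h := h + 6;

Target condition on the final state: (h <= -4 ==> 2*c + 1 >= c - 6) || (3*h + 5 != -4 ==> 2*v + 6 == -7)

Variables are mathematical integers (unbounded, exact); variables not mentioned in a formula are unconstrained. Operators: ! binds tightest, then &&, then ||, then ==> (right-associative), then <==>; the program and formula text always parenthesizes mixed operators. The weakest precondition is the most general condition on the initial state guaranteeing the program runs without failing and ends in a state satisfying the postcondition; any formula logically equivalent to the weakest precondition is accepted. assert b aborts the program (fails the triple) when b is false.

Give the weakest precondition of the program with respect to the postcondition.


Working backward. After the program, the postcondition (h <= -4 ==> 2*c + 1 >= c - 6) || (3*h + 5 != -4 ==> 2*v + 6 == -7) must hold; in canonical form it is (h <= -4 ==> c >= -7) || (3*h != -9 ==> 2*v == -13).
Before h := h + 6: (h <= -10 ==> c >= -7) || (3*h != -27 ==> 2*v == -13)
Before c := c - c: true
Before assert v - 5 != -5 && h + 2 <= 9: v != 0 && h <= 7
Before c := v: v != 0 && h <= 7
Answer: WP = v != 0 && h <= 7


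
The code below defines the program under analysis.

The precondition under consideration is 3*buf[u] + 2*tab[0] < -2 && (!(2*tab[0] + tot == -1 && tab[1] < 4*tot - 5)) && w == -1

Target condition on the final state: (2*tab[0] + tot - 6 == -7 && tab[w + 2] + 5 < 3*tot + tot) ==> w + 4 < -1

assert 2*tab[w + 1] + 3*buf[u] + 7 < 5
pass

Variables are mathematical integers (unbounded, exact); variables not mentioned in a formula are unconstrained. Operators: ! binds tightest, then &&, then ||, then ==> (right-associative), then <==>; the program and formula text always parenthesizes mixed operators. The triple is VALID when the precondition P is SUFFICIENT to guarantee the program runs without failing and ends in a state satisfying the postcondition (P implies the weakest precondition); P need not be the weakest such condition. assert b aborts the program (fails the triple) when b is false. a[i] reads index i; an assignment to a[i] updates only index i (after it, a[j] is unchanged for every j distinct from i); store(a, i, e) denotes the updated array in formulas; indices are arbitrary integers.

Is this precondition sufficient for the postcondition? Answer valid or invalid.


Working backward. After the program, the postcondition (2*tab[0] + tot - 6 == -7 && tab[w + 2] + 5 < 3*tot + tot) ==> w + 4 < -1 must hold; in canonical form it is (2*tab[0] + tot == -1 && tab[w + 2] < 4*tot - 5) ==> w < -5.
Before skip: (2*tab[0] + tot == -1 && tab[w + 2] < 4*tot - 5) ==> w < -5
Before assert 2*tab[w + 1] + 3*buf[u] + 7 < 5: 3*buf[u] + 2*tab[w + 1] < -2 && ((2*tab[0] + tot == -1 && tab[w + 2] < 4*tot - 5) ==> w < -5)
The weakest precondition is 3*buf[u] + 2*tab[w + 1] < -2 && ((2*tab[0] + tot == -1 && tab[w + 2] < 4*tot - 5) ==> w < -5).
Check whether 3*buf[u] + 2*tab[0] < -2 && (!(2*tab[0] + tot == -1 && tab[1] < 4*tot - 5)) && w == -1 implies it.
Every state satisfying the precondition satisfies the weakest precondition: the implication holds.
Answer: valid


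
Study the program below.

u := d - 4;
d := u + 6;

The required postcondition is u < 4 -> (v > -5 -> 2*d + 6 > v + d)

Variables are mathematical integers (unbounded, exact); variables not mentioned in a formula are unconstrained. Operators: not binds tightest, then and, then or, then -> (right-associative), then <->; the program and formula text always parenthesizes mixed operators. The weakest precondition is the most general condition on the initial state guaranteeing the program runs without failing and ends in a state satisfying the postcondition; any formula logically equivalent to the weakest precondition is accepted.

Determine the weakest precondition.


Working backward. After the program, the postcondition u < 4 -> (v > -5 -> 2*d + 6 > v + d) must hold; in canonical form it is u < 4 -> (v > -5 -> d > v - 6).
Before d := u + 6: u < 4 -> (v > -5 -> u > v - 12)
Before u := d - 4: d < 8 -> (v > -5 -> d > v - 8)
Answer: WP = d < 8 -> (v > -5 -> d > v - 8)


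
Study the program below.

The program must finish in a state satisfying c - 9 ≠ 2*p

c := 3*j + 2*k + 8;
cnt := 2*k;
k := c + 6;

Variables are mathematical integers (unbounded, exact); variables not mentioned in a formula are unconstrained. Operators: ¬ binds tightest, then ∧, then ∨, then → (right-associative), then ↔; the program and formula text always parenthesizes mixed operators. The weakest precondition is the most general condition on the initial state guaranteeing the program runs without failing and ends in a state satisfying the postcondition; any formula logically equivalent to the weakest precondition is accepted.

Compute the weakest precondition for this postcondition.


Working backward. After the program, the postcondition c - 9 ≠ 2*p must hold; in canonical form it is c ≠ 2*p + 9.
Before k := c + 6: c ≠ 2*p + 9
Before cnt := 2*k: c ≠ 2*p + 9
Before c := 3*j + 2*k + 8: 3*j + 2*k ≠ 2*p + 1
Answer: WP = 3*j + 2*k ≠ 2*p + 1


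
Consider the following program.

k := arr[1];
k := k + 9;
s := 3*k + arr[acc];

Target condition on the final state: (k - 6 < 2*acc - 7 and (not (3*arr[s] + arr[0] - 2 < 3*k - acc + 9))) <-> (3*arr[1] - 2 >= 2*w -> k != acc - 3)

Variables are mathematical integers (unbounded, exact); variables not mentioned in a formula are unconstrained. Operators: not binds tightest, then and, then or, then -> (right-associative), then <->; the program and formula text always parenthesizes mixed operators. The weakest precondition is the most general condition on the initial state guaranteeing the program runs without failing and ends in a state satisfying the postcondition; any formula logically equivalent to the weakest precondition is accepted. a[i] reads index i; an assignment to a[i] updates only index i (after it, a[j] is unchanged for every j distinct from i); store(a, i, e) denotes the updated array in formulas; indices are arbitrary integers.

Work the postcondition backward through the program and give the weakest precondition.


Working backward. After the program, the postcondition (k - 6 < 2*acc - 7 and (not (3*arr[s] + arr[0] - 2 < 3*k - acc + 9))) <-> (3*arr[1] - 2 >= 2*w -> k != acc - 3) must hold; in canonical form it is (k < 2*acc - 1 and (not (arr[0] + 3*arr[s] + acc < 3*k + 11))) <-> (3*arr[1] >= 2*w + 2 -> k != acc - 3).
Before s := 3*k + arr[acc]: (k < 2*acc - 1 and (not (3*arr[arr[acc] + 3*k] + arr[0] + acc < 3*k + 11))) <-> (3*arr[1] >= 2*w + 2 -> k != acc - 3)
Before k := k + 9: (k < 2*acc - 10 and (not (3*arr[arr[acc] + 3*k + 27] + arr[0] + acc < 3*k + 38))) <-> (3*arr[1] >= 2*w + 2 -> k != acc - 12)
Before k := arr[1]: (arr[1] < 2*acc - 10 and (not (3*arr[3*arr[1] + arr[acc] + 27] + arr[0] + acc < 3*arr[1] + 38))) <-> (3*arr[1] >= 2*w + 2 -> arr[1] != acc - 12)
Answer: WP = (arr[1] < 2*acc - 10 and (not (3*arr[3*arr[1] + arr[acc] + 27] + arr[0] + acc < 3*arr[1] + 38))) <-> (3*arr[1] >= 2*w + 2 -> arr[1] != acc - 12)


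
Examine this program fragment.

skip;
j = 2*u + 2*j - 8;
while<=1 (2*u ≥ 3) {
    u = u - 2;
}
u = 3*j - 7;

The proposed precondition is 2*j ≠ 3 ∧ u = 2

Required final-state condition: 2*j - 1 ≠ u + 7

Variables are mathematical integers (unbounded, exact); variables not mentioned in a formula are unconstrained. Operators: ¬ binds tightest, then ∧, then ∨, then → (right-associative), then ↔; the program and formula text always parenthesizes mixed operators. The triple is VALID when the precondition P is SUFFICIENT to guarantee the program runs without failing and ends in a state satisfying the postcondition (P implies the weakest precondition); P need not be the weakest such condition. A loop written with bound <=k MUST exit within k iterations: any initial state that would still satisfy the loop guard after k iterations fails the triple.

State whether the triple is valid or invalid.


Working backward. After the program, the postcondition 2*j - 1 ≠ u + 7 must hold; in canonical form it is 2*j ≠ u + 8.
Before u := 3*j - 7: j ≠ -1
Before the loop (bound <=1), unroll the exhaustion recursion (WP_0 = exit-now case; WP_j = one more guarded iteration, up to j = 1):
  WP_0: (¬(2*u ≥ 3)) ∧ j ≠ -1
  WP_1: (2*u ≥ 3 → ((¬(2*u ≥ 7)) ∧ j ≠ -1)) ∧ ((¬(2*u ≥ 3)) → j ≠ -1)
So before the loop: (2*u ≥ 3 → ((¬(2*u ≥ 7)) ∧ j ≠ -1)) ∧ ((¬(2*u ≥ 3)) → j ≠ -1)
Before j := 2*u + 2*j - 8: (2*u ≥ 3 → ((¬(2*u ≥ 7)) ∧ 2*j + 2*u ≠ 7)) ∧ ((¬(2*u ≥ 3)) → 2*j + 2*u ≠ 7)
Before skip: (2*u ≥ 3 → ((¬(2*u ≥ 7)) ∧ 2*j + 2*u ≠ 7)) ∧ ((¬(2*u ≥ 3)) → 2*j + 2*u ≠ 7)
The weakest precondition is (2*u ≥ 3 → ((¬(2*u ≥ 7)) ∧ 2*j + 2*u ≠ 7)) ∧ ((¬(2*u ≥ 3)) → 2*j + 2*u ≠ 7).
Check whether 2*j ≠ 3 ∧ u = 2 implies it.
Every state satisfying the precondition satisfies the weakest precondition: the implication holds.
Answer: valid


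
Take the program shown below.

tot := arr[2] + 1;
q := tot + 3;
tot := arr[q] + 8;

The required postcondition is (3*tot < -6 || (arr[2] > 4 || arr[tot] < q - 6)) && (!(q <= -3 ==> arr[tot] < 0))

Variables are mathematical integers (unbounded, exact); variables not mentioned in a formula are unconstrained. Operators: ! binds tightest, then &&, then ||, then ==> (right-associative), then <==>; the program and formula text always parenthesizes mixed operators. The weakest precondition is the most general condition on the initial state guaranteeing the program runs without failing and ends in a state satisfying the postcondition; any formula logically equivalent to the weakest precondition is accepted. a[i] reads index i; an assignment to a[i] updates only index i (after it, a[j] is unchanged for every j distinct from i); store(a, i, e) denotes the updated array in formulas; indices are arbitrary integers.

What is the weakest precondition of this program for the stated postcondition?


Working backward. After the program, the postcondition (3*tot < -6 || (arr[2] > 4 || arr[tot] < q - 6)) && (!(q <= -3 ==> arr[tot] < 0)) must hold; in canonical form it is (3*tot < -6 || arr[2] > 4 || arr[tot] < q - 6) && (!(q <= -3 ==> arr[tot] < 0)).
Before tot := arr[q] + 8: (3*arr[q] < -30 || arr[2] > 4 || arr[arr[q] + 8] < q - 6) && (!(q <= -3 ==> arr[arr[q] + 8] < 0))
Before q := tot + 3: (3*arr[tot + 3] < -30 || arr[2] > 4 || arr[arr[tot + 3] + 8] < tot - 3) && (!(tot <= -6 ==> arr[arr[tot + 3] + 8] < 0))
Before tot := arr[2] + 1: (3*arr[arr[2] + 4] < -30 || arr[2] > 4 || arr[arr[arr[2] + 4] + 8] < arr[2] - 2) && (!(arr[2] <= -7 ==> arr[arr[arr[2] + 4] + 8] < 0))
Answer: WP = (3*arr[arr[2] + 4] < -30 || arr[2] > 4 || arr[arr[arr[2] + 4] + 8] < arr[2] - 2) && (!(arr[2] <= -7 ==> arr[arr[arr[2] + 4] + 8] < 0))


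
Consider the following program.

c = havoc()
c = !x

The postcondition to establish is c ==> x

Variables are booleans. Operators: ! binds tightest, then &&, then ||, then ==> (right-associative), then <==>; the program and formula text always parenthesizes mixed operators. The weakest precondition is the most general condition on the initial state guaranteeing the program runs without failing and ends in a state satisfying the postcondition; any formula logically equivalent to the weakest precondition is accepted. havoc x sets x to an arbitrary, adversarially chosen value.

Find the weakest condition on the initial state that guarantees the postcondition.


Working backward. After the program, c ==> x must hold.
Before c := !x: (!x) ==> x
Before havoc c: (!x) ==> x
Answer: WP = (!x) ==> x


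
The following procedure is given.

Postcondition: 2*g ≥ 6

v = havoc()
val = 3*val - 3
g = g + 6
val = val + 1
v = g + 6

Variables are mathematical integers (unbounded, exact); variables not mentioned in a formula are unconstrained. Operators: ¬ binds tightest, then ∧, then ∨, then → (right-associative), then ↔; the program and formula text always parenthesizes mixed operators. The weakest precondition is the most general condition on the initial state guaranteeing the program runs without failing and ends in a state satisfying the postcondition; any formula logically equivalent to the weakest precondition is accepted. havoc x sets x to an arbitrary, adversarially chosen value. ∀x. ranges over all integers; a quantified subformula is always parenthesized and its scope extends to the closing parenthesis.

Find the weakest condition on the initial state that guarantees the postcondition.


Working backward. After the program, 2*g ≥ 6 must hold.
Before v := g + 6: 2*g ≥ 6
Before val := val + 1: 2*g ≥ 6
Before g := g + 6: 2*g ≥ -6
Before val := 3*val - 3: 2*g ≥ -6
Before havoc v: 2*g ≥ -6
Answer: WP = 2*g ≥ -6


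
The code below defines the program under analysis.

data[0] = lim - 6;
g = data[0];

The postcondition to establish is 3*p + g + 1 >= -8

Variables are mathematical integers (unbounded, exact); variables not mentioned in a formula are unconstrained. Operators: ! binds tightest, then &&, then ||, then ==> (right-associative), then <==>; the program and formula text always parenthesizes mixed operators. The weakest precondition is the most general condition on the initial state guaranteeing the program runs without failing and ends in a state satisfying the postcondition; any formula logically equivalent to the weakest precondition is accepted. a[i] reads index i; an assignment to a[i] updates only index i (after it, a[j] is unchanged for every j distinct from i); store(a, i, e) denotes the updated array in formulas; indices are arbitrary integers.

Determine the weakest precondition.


Working backward. After the program, the postcondition 3*p + g + 1 >= -8 must hold; in canonical form it is g + 3*p >= -9.
Before g := data[0]: data[0] + 3*p >= -9
Before data[0] := lim - 6: lim + 3*p >= -3
Answer: WP = lim + 3*p >= -3


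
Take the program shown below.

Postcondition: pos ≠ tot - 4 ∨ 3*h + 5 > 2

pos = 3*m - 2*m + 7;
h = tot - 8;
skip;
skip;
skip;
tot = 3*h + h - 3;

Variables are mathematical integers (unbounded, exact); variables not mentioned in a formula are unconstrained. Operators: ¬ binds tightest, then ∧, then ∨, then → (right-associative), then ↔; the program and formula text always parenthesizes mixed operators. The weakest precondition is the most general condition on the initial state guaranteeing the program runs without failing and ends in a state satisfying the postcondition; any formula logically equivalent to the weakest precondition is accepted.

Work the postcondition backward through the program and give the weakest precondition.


Working backward. After the program, the postcondition pos ≠ tot - 4 ∨ 3*h + 5 > 2 must hold; in canonical form it is pos ≠ tot - 4 ∨ 3*h > -3.
Before tot := 3*h + h - 3: pos ≠ 4*h - 7 ∨ 3*h > -3
Before skip: pos ≠ 4*h - 7 ∨ 3*h > -3
Before skip: pos ≠ 4*h - 7 ∨ 3*h > -3
Before skip: pos ≠ 4*h - 7 ∨ 3*h > -3
Before h := tot - 8: pos ≠ 4*tot - 39 ∨ 3*tot > 21
Before pos := 3*m - 2*m + 7: m ≠ 4*tot - 46 ∨ 3*tot > 21
Answer: WP = m ≠ 4*tot - 46 ∨ 3*tot > 21


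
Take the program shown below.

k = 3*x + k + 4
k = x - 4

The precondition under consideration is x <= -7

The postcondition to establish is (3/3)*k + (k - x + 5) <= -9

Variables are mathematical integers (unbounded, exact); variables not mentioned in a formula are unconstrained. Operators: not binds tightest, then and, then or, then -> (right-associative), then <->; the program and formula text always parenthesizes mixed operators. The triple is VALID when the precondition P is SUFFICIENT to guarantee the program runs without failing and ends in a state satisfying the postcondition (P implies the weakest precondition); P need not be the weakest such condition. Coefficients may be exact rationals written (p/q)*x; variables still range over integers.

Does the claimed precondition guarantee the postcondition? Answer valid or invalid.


Working backward. After the program, the postcondition (3/3)*k + (k - x + 5) <= -9 must hold; in canonical form it is 2*k <= x - 14.
Before k := x - 4: x <= -6
Before k := 3*x + k + 4: x <= -6
The weakest precondition is x <= -6.
Check whether x <= -7 implies it.
Every state satisfying the precondition satisfies the weakest precondition: the implication holds.
Answer: valid


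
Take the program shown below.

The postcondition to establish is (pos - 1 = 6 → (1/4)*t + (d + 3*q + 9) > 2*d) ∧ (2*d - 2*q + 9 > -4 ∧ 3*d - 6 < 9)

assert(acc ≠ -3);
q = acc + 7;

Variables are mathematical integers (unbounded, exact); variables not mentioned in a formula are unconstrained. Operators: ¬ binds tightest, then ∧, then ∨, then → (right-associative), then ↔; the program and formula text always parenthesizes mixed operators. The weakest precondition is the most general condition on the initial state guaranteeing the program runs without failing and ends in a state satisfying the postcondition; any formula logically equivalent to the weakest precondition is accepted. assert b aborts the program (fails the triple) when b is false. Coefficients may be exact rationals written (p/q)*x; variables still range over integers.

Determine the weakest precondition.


Working backward. After the program, the postcondition (pos - 1 = 6 → (1/4)*t + (d + 3*q + 9) > 2*d) ∧ (2*d - 2*q + 9 > -4 ∧ 3*d - 6 < 9) must hold; in canonical form it is (pos = 7 → 3*q + (1/4)*t > d - 9) ∧ 2*d > 2*q - 13 ∧ 3*d < 15.
Before q := acc + 7: (pos = 7 → 3*acc + (1/4)*t > d - 30) ∧ 2*d > 2*acc + 1 ∧ 3*d < 15
Before assert acc ≠ -3: acc ≠ -3 ∧ (pos = 7 → 3*acc + (1/4)*t > d - 30) ∧ 2*d > 2*acc + 1 ∧ 3*d < 15
Answer: WP = acc ≠ -3 ∧ (pos = 7 → 3*acc + (1/4)*t > d - 30) ∧ 2*d > 2*acc + 1 ∧ 3*d < 15


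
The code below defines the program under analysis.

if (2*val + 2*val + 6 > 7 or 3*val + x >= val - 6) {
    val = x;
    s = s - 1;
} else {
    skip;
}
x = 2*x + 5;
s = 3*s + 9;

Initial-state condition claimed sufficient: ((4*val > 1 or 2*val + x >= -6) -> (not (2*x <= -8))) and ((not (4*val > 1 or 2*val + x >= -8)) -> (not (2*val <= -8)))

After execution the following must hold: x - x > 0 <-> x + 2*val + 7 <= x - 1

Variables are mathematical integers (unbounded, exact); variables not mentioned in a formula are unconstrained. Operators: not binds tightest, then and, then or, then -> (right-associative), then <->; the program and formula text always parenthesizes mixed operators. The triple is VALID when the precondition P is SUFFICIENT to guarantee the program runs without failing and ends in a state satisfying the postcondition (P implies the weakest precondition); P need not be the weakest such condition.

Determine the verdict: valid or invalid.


Working backward. After the program, the postcondition x - x > 0 <-> x + 2*val + 7 <= x - 1 must hold; in canonical form it is not (2*val <= -8).
Before s := 3*s + 9: not (2*val <= -8)
Before x := 2*x + 5: not (2*val <= -8)
Then branch requires not (2*x <= -8); else branch requires not (2*val <= -8).
Before the if: ((4*val > 1 or 2*val + x >= -6) -> (not (2*x <= -8))) and ((not (4*val > 1 or 2*val + x >= -6)) -> (not (2*val <= -8)))
The weakest precondition is ((4*val > 1 or 2*val + x >= -6) -> (not (2*x <= -8))) and ((not (4*val > 1 or 2*val + x >= -6)) -> (not (2*val <= -8))).
Check whether ((4*val > 1 or 2*val + x >= -6) -> (not (2*x <= -8))) and ((not (4*val > 1 or 2*val + x >= -8)) -> (not (2*val <= -8))) implies it.
Countermodel: at the initial state val = -4, x = 1, the precondition holds but the weakest precondition fails.
Answer: invalid


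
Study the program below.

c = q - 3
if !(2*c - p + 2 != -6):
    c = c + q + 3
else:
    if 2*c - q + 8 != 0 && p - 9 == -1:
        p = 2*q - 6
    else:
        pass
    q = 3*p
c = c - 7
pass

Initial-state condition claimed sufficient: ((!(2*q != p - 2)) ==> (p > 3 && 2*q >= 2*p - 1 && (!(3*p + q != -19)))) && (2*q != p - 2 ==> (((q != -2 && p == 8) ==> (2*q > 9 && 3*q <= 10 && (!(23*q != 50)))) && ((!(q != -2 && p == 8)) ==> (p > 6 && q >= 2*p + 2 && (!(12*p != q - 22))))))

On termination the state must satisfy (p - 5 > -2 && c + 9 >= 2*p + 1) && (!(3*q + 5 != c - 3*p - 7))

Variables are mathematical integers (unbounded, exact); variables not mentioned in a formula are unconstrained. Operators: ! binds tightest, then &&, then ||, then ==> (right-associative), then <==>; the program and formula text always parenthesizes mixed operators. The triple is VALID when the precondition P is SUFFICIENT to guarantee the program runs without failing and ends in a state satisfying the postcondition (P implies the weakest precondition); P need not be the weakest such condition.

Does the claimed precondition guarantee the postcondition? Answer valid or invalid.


Working backward. After the program, the postcondition (p - 5 > -2 && c + 9 >= 2*p + 1) && (!(3*q + 5 != c - 3*p - 7)) must hold; in canonical form it is p > 3 && c >= 2*p - 8 && (!(3*p + 3*q != c - 12)).
Before skip: p > 3 && c >= 2*p - 8 && (!(3*p + 3*q != c - 12))
Before c := c - 7: p > 3 && c >= 2*p - 1 && (!(3*p + 3*q != c - 19))
Then branch requires p > 3 && c + q >= 2*p - 4 && (!(3*p + 2*q != c - 16)); else branch requires ((2*c != q - 8 && p == 8) ==> (2*q > 9 && c >= 4*q - 13 && (!(24*q != c + 53)))) && ((!(2*c != q - 8 && p == 8)) ==> (p > 3 && c >= 2*p - 1 && (!(12*p != c - 19)))).
Before the if: ((!(2*c != p - 8)) ==> (p > 3 && c + q >= 2*p - 4 && (!(3*p + 2*q != c - 16)))) && (2*c != p - 8 ==> (((2*c != q - 8 && p == 8) ==> (2*q > 9 && c >= 4*q - 13 && (!(24*q != c + 53)))) && ((!(2*c != q - 8 && p == 8)) ==> (p > 3 && c >= 2*p - 1 && (!(12*p != c - 19))))))
Before c := q - 3: ((!(2*q != p - 2)) ==> (p > 3 && 2*q >= 2*p - 1 && (!(3*p + q != -19)))) && (2*q != p - 2 ==> (((q != -2 && p == 8) ==> (2*q > 9 && 3*q <= 10 && (!(23*q != 50)))) && ((!(q != -2 && p == 8)) ==> (p > 3 && q >= 2*p + 2 && (!(12*p != q - 22))))))
The weakest precondition is ((!(2*q != p - 2)) ==> (p > 3 && 2*q >= 2*p - 1 && (!(3*p + q != -19)))) && (2*q != p - 2 ==> (((q != -2 && p == 8) ==> (2*q > 9 && 3*q <= 10 && (!(23*q != 50)))) && ((!(q != -2 && p == 8)) ==> (p > 3 && q >= 2*p + 2 && (!(12*p != q - 22)))))).
Check whether ((!(2*q != p - 2)) ==> (p > 3 && 2*q >= 2*p - 1 && (!(3*p + q != -19)))) && (2*q != p - 2 ==> (((q != -2 && p == 8) ==> (2*q > 9 && 3*q <= 10 && (!(23*q != 50)))) && ((!(q != -2 && p == 8)) ==> (p > 6 && q >= 2*p + 2 && (!(12*p != q - 22)))))) implies it.
Every state satisfying the precondition satisfies the weakest precondition: the implication holds.
Answer: valid


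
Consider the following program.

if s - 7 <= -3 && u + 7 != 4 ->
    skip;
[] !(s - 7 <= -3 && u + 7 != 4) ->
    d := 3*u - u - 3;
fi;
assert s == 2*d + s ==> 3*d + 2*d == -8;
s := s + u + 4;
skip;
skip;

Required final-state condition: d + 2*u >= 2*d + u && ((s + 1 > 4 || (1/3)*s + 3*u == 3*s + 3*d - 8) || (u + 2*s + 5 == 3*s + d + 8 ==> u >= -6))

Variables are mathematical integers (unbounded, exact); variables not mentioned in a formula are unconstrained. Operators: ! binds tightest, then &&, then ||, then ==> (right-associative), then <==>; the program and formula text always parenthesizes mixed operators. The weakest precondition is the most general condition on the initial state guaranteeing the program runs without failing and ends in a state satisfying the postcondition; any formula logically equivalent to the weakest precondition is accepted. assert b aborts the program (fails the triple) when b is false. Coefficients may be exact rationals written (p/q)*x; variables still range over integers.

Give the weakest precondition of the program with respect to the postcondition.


Working backward. After the program, the postcondition d + 2*u >= 2*d + u && ((s + 1 > 4 || (1/3)*s + 3*u == 3*s + 3*d - 8) || (u + 2*s + 5 == 3*s + d + 8 ==> u >= -6)) must hold; in canonical form it is u >= d && (s > 3 || 3*u == 3*d + (8/3)*s - 8 || (u == d + s + 3 ==> u >= -6)).
Before skip: u >= d && (s > 3 || 3*u == 3*d + (8/3)*s - 8 || (u == d + s + 3 ==> u >= -6))
Before skip: u >= d && (s > 3 || 3*u == 3*d + (8/3)*s - 8 || (u == d + s + 3 ==> u >= -6))
Before s := s + u + 4: u >= d && (s + u > -1 || (1/3)*u == 3*d + (8/3)*s + 8/3 || (d + s == -7 ==> u >= -6))
Before assert s == 2*d + s ==> 3*d + 2*d == -8: (2*d == 0 ==> 5*d == -8) && u >= d && (s + u > -1 || (1/3)*u == 3*d + (8/3)*s + 8/3 || (d + s == -7 ==> u >= -6))
Then branch requires (2*d == 0 ==> 5*d == -8) && u >= d && (s + u > -1 || (1/3)*u == 3*d + (8/3)*s + 8/3 || (d + s == -7 ==> u >= -6)); else branch requires (4*u == 6 ==> 10*u == 7) && u <= 3 && (s + u > -1 || (8/3)*s + (17/3)*u == 19/3 || (s + 2*u == -4 ==> u >= -6)).
Before the if: ((s <= 4 && u != -3) ==> ((2*d == 0 ==> 5*d == -8) && u >= d && (s + u > -1 || (1/3)*u == 3*d + (8/3)*s + 8/3 || (d + s == -7 ==> u >= -6)))) && ((!(s <= 4 && u != -3)) ==> ((4*u == 6 ==> 10*u == 7) && u <= 3 && (s + u > -1 || (8/3)*s + (17/3)*u == 19/3 || (s + 2*u == -4 ==> u >= -6))))
Answer: WP = ((s <= 4 && u != -3) ==> ((2*d == 0 ==> 5*d == -8) && u >= d && (s + u > -1 || (1/3)*u == 3*d + (8/3)*s + 8/3 || (d + s == -7 ==> u >= -6)))) && ((!(s <= 4 && u != -3)) ==> ((4*u == 6 ==> 10*u == 7) && u <= 3 && (s + u > -1 || (8/3)*s + (17/3)*u == 19/3 || (s + 2*u == -4 ==> u >= -6))))


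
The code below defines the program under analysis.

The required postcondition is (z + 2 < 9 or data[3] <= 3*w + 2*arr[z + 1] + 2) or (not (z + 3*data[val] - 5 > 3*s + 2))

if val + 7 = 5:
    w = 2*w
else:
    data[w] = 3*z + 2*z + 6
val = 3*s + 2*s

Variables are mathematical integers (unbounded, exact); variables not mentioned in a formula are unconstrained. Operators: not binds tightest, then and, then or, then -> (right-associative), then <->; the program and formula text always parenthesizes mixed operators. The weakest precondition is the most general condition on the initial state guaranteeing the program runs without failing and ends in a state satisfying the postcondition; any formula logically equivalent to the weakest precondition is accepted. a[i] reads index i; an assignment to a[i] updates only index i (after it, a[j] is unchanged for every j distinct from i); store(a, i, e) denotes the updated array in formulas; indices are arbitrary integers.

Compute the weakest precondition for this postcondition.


Working backward. After the program, the postcondition (z + 2 < 9 or data[3] <= 3*w + 2*arr[z + 1] + 2) or (not (z + 3*data[val] - 5 > 3*s + 2)) must hold; in canonical form it is z < 7 or data[3] <= 2*arr[z + 1] + 3*w + 2 or (not (3*data[val] + z > 3*s + 7)).
Before val := 3*s + 2*s: z < 7 or data[3] <= 2*arr[z + 1] + 3*w + 2 or (not (3*data[5*s] + z > 3*s + 7))
Then branch requires z < 7 or data[3] <= 2*arr[z + 1] + 6*w + 2 or (not (3*data[5*s] + z > 3*s + 7)); else branch requires z < 7 or store(data, w, 5*z + 6)[3] <= 2*arr[z + 1] + 3*w + 2 or (not (3*store(data, w, 5*z + 6)[5*s] + z > 3*s + 7)).
Before the if: (val = -2 -> (z < 7 or data[3] <= 2*arr[z + 1] + 6*w + 2 or (not (3*data[5*s] + z > 3*s + 7)))) and ((not (val = -2)) -> (z < 7 or store(data, w, 5*z + 6)[3] <= 2*arr[z + 1] + 3*w + 2 or (not (3*store(data, w, 5*z + 6)[5*s] + z > 3*s + 7))))
Answer: WP = (val = -2 -> (z < 7 or data[3] <= 2*arr[z + 1] + 6*w + 2 or (not (3*data[5*s] + z > 3*s + 7)))) and ((not (val = -2)) -> (z < 7 or store(data, w, 5*z + 6)[3] <= 2*arr[z + 1] + 3*w + 2 or (not (3*store(data, w, 5*z + 6)[5*s] + z > 3*s + 7))))


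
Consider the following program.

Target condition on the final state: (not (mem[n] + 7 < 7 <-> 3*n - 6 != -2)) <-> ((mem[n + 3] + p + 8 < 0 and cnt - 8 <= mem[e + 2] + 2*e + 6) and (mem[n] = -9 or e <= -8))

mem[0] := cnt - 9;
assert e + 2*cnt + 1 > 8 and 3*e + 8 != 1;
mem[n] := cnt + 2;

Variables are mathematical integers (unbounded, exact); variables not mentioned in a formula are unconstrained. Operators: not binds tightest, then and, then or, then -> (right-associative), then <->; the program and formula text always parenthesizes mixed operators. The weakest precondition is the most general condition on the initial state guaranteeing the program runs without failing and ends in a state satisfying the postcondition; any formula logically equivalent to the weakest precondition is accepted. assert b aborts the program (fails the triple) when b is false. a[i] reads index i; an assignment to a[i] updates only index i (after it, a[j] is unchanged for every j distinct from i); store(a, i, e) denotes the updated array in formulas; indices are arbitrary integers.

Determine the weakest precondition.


Working backward. After the program, the postcondition (not (mem[n] + 7 < 7 <-> 3*n - 6 != -2)) <-> ((mem[n + 3] + p + 8 < 0 and cnt - 8 <= mem[e + 2] + 2*e + 6) and (mem[n] = -9 or e <= -8)) must hold; in canonical form it is (not (mem[n] < 0 <-> 3*n != 4)) <-> (mem[n + 3] + p < -8 and cnt <= mem[e + 2] + 2*e + 14 and (mem[n] = -9 or e <= -8)).
Before mem[n] := cnt + 2: (not (store(mem, n, cnt + 2)[n] < 0 <-> 3*n != 4)) <-> (store(mem, n, cnt + 2)[n + 3] + p < -8 and cnt <= store(mem, n, cnt + 2)[e + 2] + 2*e + 14 and (store(mem, n, cnt + 2)[n] = -9 or e <= -8))
Before assert e + 2*cnt + 1 > 8 and 3*e + 8 != 1: 2*cnt + e > 7 and 3*e != -7 and ((not (store(mem, n, cnt + 2)[n] < 0 <-> 3*n != 4)) <-> (store(mem, n, cnt + 2)[n + 3] + p < -8 and cnt <= store(mem, n, cnt + 2)[e + 2] + 2*e + 14 and (store(mem, n, cnt + 2)[n] = -9 or e <= -8)))
Before mem[0] := cnt - 9: 2*cnt + e > 7 and 3*e != -7 and ((not (store(store(mem, 0, cnt - 9), n, cnt + 2)[n] < 0 <-> 3*n != 4)) <-> (store(store(mem, 0, cnt - 9), n, cnt + 2)[n + 3] + p < -8 and cnt <= store(store(mem, 0, cnt - 9), n, cnt + 2)[e + 2] + 2*e + 14 and (store(store(mem, 0, cnt - 9), n, cnt + 2)[n] = -9 or e <= -8)))
Answer: WP = 2*cnt + e > 7 and 3*e != -7 and ((not (store(store(mem, 0, cnt - 9), n, cnt + 2)[n] < 0 <-> 3*n != 4)) <-> (store(store(mem, 0, cnt - 9), n, cnt + 2)[n + 3] + p < -8 and cnt <= store(store(mem, 0, cnt - 9), n, cnt + 2)[e + 2] + 2*e + 14 and (store(store(mem, 0, cnt - 9), n, cnt + 2)[n] = -9 or e <= -8)))


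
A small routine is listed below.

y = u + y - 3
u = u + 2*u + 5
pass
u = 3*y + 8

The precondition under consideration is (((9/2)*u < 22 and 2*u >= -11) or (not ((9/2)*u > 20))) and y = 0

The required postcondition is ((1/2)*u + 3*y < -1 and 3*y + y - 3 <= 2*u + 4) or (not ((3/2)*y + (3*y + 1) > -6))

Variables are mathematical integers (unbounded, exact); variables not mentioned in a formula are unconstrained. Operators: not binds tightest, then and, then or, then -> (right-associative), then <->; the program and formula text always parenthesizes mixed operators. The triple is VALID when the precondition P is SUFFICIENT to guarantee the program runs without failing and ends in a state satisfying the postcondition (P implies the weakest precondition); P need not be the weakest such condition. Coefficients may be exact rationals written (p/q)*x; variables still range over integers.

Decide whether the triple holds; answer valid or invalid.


Working backward. After the program, the postcondition ((1/2)*u + 3*y < -1 and 3*y + y - 3 <= 2*u + 4) or (not ((3/2)*y + (3*y + 1) > -6)) must hold; in canonical form it is ((1/2)*u + 3*y < -1 and 4*y <= 2*u + 7) or (not ((9/2)*y > -7)).
Before u := 3*y + 8: ((9/2)*y < -5 and 2*y >= -23) or (not ((9/2)*y > -7))
Before skip: ((9/2)*y < -5 and 2*y >= -23) or (not ((9/2)*y > -7))
Before u := u + 2*u + 5: ((9/2)*y < -5 and 2*y >= -23) or (not ((9/2)*y > -7))
Before y := u + y - 3: ((9/2)*u + (9/2)*y < 17/2 and 2*u + 2*y >= -17) or (not ((9/2)*u + (9/2)*y > 13/2))
The weakest precondition is ((9/2)*u + (9/2)*y < 17/2 and 2*u + 2*y >= -17) or (not ((9/2)*u + (9/2)*y > 13/2)).
Check whether (((9/2)*u < 22 and 2*u >= -11) or (not ((9/2)*u > 20))) and y = 0 implies it.
Countermodel: at the initial state u = 2, y = 0, the precondition holds but the weakest precondition fails.
Answer: invalid


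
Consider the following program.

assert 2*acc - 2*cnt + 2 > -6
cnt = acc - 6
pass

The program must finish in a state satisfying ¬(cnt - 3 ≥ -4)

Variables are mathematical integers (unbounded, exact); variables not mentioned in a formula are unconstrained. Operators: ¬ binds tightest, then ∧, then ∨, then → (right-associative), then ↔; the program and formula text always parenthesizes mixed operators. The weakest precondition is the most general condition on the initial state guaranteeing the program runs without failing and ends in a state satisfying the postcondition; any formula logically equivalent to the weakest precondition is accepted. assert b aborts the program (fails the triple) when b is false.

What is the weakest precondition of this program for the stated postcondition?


Working backward. After the program, the postcondition ¬(cnt - 3 ≥ -4) must hold; in canonical form it is ¬(cnt ≥ -1).
Before skip: ¬(cnt ≥ -1)
Before cnt := acc - 6: ¬(acc ≥ 5)
Before assert 2*acc - 2*cnt + 2 > -6: 2*acc > 2*cnt - 8 ∧ (¬(acc ≥ 5))
Answer: WP = 2*acc > 2*cnt - 8 ∧ (¬(acc ≥ 5))


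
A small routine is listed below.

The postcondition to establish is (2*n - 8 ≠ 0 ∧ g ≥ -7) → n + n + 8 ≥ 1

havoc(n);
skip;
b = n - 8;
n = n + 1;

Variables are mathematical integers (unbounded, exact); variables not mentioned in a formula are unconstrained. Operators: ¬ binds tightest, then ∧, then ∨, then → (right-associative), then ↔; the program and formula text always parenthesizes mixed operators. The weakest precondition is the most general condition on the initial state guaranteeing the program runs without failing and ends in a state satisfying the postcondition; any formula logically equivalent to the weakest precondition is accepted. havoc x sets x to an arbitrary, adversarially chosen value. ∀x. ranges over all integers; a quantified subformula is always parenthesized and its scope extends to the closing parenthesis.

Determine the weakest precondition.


Working backward. After the program, the postcondition (2*n - 8 ≠ 0 ∧ g ≥ -7) → n + n + 8 ≥ 1 must hold; in canonical form it is (2*n ≠ 8 ∧ g ≥ -7) → 2*n ≥ -7.
Before n := n + 1: (2*n ≠ 6 ∧ g ≥ -7) → 2*n ≥ -9
Before b := n - 8: (2*n ≠ 6 ∧ g ≥ -7) → 2*n ≥ -9
Before skip: (2*n ≠ 6 ∧ g ≥ -7) → 2*n ≥ -9
Before havoc n: ∀n_1. ((2*n_1 ≠ 6 ∧ g ≥ -7) → 2*n_1 ≥ -9)
Answer: WP = ∀n_1. ((2*n_1 ≠ 6 ∧ g ≥ -7) → 2*n_1 ≥ -9)


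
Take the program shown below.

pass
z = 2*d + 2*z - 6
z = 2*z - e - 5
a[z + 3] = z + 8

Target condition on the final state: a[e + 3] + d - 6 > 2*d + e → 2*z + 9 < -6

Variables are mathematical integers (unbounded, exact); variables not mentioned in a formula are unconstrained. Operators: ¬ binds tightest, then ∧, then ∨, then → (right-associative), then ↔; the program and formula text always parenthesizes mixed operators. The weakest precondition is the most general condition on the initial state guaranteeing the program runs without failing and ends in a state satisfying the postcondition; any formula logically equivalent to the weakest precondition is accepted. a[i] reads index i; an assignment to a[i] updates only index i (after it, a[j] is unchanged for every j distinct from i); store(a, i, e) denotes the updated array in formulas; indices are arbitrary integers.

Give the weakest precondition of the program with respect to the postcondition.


Working backward. After the program, the postcondition a[e + 3] + d - 6 > 2*d + e → 2*z + 9 < -6 must hold; in canonical form it is a[e + 3] > d + e + 6 → 2*z < -15.
Before a[z + 3] := z + 8: store(a, z + 3, z + 8)[e + 3] > d + e + 6 → 2*z < -15
Before z := 2*z - e - 5: store(a, -e + 2*z - 2, -e + 2*z + 3)[e + 3] > d + e + 6 → 4*z < 2*e - 5
Before z := 2*d + 2*z - 6: store(a, 4*d - e + 4*z - 14, 4*d - e + 4*z - 9)[e + 3] > d + e + 6 → 8*d + 8*z < 2*e + 19
Before skip: store(a, 4*d - e + 4*z - 14, 4*d - e + 4*z - 9)[e + 3] > d + e + 6 → 8*d + 8*z < 2*e + 19
Answer: WP = store(a, 4*d - e + 4*z - 14, 4*d - e + 4*z - 9)[e + 3] > d + e + 6 → 8*d + 8*z < 2*e + 19


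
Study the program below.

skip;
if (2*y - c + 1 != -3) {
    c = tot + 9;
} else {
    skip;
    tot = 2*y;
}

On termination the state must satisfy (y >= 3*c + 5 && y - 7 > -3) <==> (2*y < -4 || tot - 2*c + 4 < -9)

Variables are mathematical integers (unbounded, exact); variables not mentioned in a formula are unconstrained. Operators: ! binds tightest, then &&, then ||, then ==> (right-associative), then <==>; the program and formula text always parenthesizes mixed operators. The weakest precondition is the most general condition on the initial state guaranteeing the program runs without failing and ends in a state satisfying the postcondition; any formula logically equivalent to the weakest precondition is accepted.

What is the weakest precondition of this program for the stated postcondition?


Working backward. After the program, the postcondition (y >= 3*c + 5 && y - 7 > -3) <==> (2*y < -4 || tot - 2*c + 4 < -9) must hold; in canonical form it is (y >= 3*c + 5 && y > 4) <==> (2*y < -4 || tot < 2*c - 13).
Then branch requires (y >= 3*tot + 32 && y > 4) <==> (2*y < -4 || tot > -5); else branch requires (y >= 3*c + 5 && y > 4) <==> (2*y < -4 || 2*y < 2*c - 13).
Before the if: (2*y != c - 4 ==> ((y >= 3*tot + 32 && y > 4) <==> (2*y < -4 || tot > -5))) && ((!(2*y != c - 4)) ==> ((y >= 3*c + 5 && y > 4) <==> (2*y < -4 || 2*y < 2*c - 13)))
Before skip: (2*y != c - 4 ==> ((y >= 3*tot + 32 && y > 4) <==> (2*y < -4 || tot > -5))) && ((!(2*y != c - 4)) ==> ((y >= 3*c + 5 && y > 4) <==> (2*y < -4 || 2*y < 2*c - 13)))
Answer: WP = (2*y != c - 4 ==> ((y >= 3*tot + 32 && y > 4) <==> (2*y < -4 || tot > -5))) && ((!(2*y != c - 4)) ==> ((y >= 3*c + 5 && y > 4) <==> (2*y < -4 || 2*y < 2*c - 13)))


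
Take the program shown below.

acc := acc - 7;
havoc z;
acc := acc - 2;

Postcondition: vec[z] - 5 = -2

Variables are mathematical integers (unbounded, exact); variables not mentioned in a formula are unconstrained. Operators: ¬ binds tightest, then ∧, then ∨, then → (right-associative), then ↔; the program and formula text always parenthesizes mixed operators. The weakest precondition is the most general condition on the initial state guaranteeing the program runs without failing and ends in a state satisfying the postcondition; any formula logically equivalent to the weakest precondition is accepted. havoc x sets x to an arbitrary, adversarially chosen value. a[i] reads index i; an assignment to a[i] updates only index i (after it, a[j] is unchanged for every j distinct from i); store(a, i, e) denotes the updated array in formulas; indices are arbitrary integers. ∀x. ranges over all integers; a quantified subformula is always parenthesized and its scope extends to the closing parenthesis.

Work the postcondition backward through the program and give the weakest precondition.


Working backward. After the program, the postcondition vec[z] - 5 = -2 must hold; in canonical form it is vec[z] = 3.
Before acc := acc - 2: vec[z] = 3
Before havoc z: ∀z_1. vec[z_1] = 3
Before acc := acc - 7: ∀z_1. vec[z_1] = 3
Answer: WP = ∀z_1. vec[z_1] = 3


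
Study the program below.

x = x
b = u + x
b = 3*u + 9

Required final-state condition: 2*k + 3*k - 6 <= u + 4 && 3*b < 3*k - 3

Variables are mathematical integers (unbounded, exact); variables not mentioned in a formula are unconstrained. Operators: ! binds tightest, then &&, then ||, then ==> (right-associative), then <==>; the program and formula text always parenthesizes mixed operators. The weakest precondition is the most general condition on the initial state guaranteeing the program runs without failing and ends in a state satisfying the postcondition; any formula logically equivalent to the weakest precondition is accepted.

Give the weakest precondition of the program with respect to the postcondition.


Working backward. After the program, the postcondition 2*k + 3*k - 6 <= u + 4 && 3*b < 3*k - 3 must hold; in canonical form it is 5*k <= u + 10 && 3*b < 3*k - 3.
Before b := 3*u + 9: 5*k <= u + 10 && 9*u < 3*k - 30
Before b := u + x: 5*k <= u + 10 && 9*u < 3*k - 30
Before x := x: 5*k <= u + 10 && 9*u < 3*k - 30
Answer: WP = 5*k <= u + 10 && 9*u < 3*k - 30


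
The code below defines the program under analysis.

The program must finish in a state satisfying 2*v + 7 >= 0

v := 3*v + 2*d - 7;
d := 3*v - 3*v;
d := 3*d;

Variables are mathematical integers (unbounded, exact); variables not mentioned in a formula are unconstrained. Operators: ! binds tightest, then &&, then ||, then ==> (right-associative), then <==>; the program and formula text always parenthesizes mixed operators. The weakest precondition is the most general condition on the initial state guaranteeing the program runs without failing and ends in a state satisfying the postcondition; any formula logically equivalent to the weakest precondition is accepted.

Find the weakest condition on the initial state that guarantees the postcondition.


Working backward. After the program, the postcondition 2*v + 7 >= 0 must hold; in canonical form it is 2*v >= -7.
Before d := 3*d: 2*v >= -7
Before d := 3*v - 3*v: 2*v >= -7
Before v := 3*v + 2*d - 7: 4*d + 6*v >= 7
Answer: WP = 4*d + 6*v >= 7
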